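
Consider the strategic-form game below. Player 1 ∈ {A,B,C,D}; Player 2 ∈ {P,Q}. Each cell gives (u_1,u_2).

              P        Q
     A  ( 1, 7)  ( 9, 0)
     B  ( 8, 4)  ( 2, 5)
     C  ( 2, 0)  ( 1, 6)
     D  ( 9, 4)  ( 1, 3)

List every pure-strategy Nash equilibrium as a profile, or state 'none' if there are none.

(A,P): not NE [P1→D gives 9>1]
(A,Q): not NE [P2→P gives 7>0]
(B,P): not NE [P1→D gives 9>8; P2→Q gives 5>4]
(B,Q): not NE [P1→A gives 9>2]
(C,P): not NE [P1→D gives 9>2; P2→Q gives 6>0]
(C,Q): not NE [P1→A gives 9>1]
(D,P): NE
(D,Q): not NE [P1→A gives 9>1; P2→P gives 4>3]

PSNE = {(D,P)}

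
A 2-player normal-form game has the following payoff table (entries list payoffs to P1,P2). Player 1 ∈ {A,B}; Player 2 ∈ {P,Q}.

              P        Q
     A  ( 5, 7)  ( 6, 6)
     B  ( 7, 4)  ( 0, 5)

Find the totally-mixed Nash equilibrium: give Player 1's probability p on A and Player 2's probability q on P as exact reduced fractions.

p=1/2, q=3/4

P1 indiff ⇒ q·5+(1-q)·6 = q·7+(1-q)·0 ⇒ q(-2) = (1-q)(-6) ⇒ q = 3/4
P2 indiff ⇒ p·7+(1-p)·4 = p·6+(1-p)·5 ⇒ p(1) = (1-p)(1) ⇒ p = 1/2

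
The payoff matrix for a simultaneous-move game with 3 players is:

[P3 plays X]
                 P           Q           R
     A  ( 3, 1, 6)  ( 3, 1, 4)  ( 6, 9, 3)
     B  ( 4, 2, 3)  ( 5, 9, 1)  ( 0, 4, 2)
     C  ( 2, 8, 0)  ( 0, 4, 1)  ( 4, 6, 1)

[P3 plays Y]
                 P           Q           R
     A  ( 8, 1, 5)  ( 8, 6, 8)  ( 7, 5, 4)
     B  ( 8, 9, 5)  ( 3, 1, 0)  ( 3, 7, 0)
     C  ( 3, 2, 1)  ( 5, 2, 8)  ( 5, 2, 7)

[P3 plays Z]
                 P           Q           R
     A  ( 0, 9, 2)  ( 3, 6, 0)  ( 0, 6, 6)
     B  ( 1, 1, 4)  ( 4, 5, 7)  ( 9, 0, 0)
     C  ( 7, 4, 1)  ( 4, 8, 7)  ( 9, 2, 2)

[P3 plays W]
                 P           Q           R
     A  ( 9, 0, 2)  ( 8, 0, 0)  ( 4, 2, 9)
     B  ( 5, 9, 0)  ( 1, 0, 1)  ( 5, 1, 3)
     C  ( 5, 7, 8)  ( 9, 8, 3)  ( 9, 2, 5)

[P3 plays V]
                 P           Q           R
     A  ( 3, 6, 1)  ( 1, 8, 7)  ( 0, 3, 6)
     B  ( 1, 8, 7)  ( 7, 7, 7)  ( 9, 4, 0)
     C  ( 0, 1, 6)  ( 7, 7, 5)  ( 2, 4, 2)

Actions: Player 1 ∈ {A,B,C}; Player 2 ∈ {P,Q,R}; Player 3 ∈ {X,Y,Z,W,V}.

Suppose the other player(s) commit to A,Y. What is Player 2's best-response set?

argmax u_2 = {Q}

u_2(P vs A,Y) = 1
u_2(Q vs A,Y) = 6
u_2(R vs A,Y) = 5
max payoff 6 at {Q}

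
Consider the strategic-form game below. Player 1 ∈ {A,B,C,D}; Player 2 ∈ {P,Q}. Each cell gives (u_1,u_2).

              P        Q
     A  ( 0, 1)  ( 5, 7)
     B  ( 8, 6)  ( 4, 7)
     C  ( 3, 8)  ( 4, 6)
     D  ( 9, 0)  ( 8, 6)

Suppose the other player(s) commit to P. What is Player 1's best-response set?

u_1(A vs P) = 0
u_1(B vs P) = 8
u_1(C vs P) = 3
u_1(D vs P) = 9
max payoff 9 at {D}

P1 best: {D}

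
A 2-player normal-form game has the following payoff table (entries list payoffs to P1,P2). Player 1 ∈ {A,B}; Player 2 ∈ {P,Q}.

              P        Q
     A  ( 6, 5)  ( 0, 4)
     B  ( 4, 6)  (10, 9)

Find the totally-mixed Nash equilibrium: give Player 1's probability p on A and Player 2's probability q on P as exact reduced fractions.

p=3/4, q=5/6

P1 indiff ⇒ q·6+(1-q)·0 = q·4+(1-q)·10 ⇒ q(2) = (1-q)(10) ⇒ q = 5/6
P2 indiff ⇒ p·5+(1-p)·6 = p·4+(1-p)·9 ⇒ p(1) = (1-p)(3) ⇒ p = 3/4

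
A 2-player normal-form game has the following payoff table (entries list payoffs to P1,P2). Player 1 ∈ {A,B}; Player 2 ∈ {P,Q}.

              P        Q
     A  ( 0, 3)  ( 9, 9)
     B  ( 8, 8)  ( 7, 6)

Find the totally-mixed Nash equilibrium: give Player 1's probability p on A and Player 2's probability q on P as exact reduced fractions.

(p,q) = (1/4, 1/5)

P1 indiff ⇒ q·0+(1-q)·9 = q·8+(1-q)·7 ⇒ q(-8) = (1-q)(-2) ⇒ q = 1/5
P2 indiff ⇒ p·3+(1-p)·8 = p·9+(1-p)·6 ⇒ p(-6) = (1-p)(-2) ⇒ p = 1/4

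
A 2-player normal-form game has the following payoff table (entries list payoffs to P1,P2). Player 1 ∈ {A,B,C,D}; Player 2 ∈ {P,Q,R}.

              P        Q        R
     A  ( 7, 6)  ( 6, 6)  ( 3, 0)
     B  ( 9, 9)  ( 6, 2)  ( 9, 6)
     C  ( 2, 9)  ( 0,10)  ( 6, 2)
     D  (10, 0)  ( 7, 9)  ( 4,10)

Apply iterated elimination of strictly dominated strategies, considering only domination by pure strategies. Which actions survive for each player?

P1 drop A (D beats it: P:10>7 Q:7>6 R:4>3)
P1 drop C (B beats it: P:9>2 Q:6>0 R:9>6)
P2 drop Q (R beats it: B:6>2 D:10>9)
P1→{B,D} P2→{P,R}

Survivors P1:{B,D} P2:{P,R}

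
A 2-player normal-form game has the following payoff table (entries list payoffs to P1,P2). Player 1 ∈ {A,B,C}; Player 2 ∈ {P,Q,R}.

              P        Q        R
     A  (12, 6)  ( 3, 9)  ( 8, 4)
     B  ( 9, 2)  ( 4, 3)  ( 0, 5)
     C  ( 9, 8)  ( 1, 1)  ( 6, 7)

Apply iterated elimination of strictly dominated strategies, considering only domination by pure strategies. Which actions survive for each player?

P1 drop C (A beats it: P:12>9 Q:3>1 R:8>6)
P2 drop P (Q beats it: A:9>6 B:3>2)
P1→{A,B} P2→{Q,R}

Survivors P1:{A,B} P2:{Q,R}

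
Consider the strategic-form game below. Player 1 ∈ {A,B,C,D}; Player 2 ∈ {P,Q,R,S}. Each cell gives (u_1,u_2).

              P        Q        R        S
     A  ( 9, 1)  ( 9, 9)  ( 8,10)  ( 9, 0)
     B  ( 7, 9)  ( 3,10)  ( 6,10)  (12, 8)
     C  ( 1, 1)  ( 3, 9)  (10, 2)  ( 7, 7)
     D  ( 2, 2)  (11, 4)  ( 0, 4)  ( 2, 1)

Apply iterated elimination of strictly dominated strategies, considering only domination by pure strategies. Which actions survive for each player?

IESDS → P1:{A,C,D} P2:{Q,R}

P2 drop P (Q beats it: A:9>1 B:10>9 C:9>1 D:4>2)
P2 drop S (Q beats it: A:9>0 B:10>8 C:9>7 D:4>1)
P1 drop B (A beats it: Q:9>3 R:8>6)
P1→{A,C,D} P2→{Q,R}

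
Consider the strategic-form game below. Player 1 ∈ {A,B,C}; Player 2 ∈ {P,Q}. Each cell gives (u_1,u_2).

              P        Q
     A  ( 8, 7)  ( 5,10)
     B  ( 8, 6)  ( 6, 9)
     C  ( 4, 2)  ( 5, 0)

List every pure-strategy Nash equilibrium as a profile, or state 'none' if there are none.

Nash profiles: (B,Q)

(A,P): not NE [P2→Q gives 10>7]
(A,Q): not NE [P1→B gives 6>5]
(B,P): not NE [P2→Q gives 9>6]
(B,Q): NE
(C,P): not NE [P1→B gives 8>4]
(C,Q): not NE [P1→B gives 6>5; P2→P gives 2>0]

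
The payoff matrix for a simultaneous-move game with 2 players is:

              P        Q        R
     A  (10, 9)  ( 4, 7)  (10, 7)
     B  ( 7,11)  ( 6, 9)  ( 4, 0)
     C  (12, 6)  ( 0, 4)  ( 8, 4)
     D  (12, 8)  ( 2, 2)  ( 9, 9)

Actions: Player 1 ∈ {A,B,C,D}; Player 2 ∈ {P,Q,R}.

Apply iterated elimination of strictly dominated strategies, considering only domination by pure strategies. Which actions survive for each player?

P2 drop Q (P beats it: A:9>7 B:11>9 C:6>4 D:8>2)
P1 drop B (A beats it: P:10>7 R:10>4)
P1→{A,C,D} P2→{P,R}

Remaining: P1:{A,C,D} P2:{P,R}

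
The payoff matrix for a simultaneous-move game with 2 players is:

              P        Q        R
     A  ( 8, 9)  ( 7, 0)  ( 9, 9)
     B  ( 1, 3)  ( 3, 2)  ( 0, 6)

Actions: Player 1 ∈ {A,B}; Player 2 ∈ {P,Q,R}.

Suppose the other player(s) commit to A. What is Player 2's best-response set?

argmax u_2 = {P,R}

u_2(P vs A) = 9
u_2(Q vs A) = 0
u_2(R vs A) = 9
max payoff 9 at {P,R}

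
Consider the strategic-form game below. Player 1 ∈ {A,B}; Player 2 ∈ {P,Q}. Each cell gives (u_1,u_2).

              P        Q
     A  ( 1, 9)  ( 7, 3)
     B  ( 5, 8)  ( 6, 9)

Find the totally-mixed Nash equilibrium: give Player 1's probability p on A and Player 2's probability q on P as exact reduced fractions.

P1 mixes 1/7 on A; P2 mixes 1/5 on P

P1 indiff ⇒ q·1+(1-q)·7 = q·5+(1-q)·6 ⇒ q(-4) = (1-q)(-1) ⇒ q = 1/5
P2 indiff ⇒ p·9+(1-p)·8 = p·3+(1-p)·9 ⇒ p(6) = (1-p)(1) ⇒ p = 1/7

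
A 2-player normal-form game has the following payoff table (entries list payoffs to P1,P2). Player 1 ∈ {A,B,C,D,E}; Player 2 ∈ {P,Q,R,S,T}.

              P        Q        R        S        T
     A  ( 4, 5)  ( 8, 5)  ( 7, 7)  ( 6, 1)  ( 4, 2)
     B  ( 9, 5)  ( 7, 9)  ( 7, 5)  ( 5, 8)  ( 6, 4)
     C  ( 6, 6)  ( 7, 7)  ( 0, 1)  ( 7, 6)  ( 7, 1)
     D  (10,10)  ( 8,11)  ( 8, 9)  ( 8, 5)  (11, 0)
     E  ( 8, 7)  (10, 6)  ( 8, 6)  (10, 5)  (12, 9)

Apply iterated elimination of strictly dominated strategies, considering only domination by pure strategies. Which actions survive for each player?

P1 drop A (E beats it: P:8>4 Q:10>8 R:8>7 S:10>6 T:12>4)
P1 drop B (D beats it: P:10>9 Q:8>7 R:8>7 S:8>5 T:11>6)
P1 drop C (D beats it: P:10>6 Q:8>7 R:8>0 S:8>7 T:11>7)
P2 drop R (P beats it: D:10>9 E:7>6)
P2 drop S (P beats it: D:10>5 E:7>5)
P1→{D,E} P2→{P,Q,T}

IESDS → P1:{D,E} P2:{P,Q,T}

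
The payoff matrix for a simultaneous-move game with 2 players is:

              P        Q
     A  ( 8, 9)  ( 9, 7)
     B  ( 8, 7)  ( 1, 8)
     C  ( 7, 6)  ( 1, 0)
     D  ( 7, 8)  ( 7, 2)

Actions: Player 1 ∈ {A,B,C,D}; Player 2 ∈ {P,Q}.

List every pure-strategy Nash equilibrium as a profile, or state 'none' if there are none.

NE set: (A,P)

(A,P): NE
(A,Q): not NE [P2→P gives 9>7]
(B,P): not NE [P2→Q gives 8>7]
(B,Q): not NE [P1→A gives 9>1]
(C,P): not NE [P1→B gives 8>7]
(C,Q): not NE [P1→A gives 9>1; P2→P gives 6>0]
(D,P): not NE [P1→B gives 8>7]
(D,Q): not NE [P1→A gives 9>7; P2→P gives 8>2]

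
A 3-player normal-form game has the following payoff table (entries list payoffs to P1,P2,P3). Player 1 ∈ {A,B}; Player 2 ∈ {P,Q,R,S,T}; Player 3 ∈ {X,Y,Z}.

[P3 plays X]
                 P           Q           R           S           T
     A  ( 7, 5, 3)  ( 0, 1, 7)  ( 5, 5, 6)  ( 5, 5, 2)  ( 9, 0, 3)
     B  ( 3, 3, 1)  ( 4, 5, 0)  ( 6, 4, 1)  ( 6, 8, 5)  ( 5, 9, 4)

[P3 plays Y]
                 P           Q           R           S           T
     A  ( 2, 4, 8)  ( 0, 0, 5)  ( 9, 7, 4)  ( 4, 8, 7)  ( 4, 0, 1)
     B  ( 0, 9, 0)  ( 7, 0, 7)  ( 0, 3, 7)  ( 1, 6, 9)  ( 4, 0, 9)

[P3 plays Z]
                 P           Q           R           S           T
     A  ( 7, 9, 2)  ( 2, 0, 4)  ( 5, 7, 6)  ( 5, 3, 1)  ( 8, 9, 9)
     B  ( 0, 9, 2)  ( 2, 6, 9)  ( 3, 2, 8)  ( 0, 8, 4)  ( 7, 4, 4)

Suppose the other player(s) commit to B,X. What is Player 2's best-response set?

u_2(P vs B,X) = 3
u_2(Q vs B,X) = 5
u_2(R vs B,X) = 4
u_2(S vs B,X) = 8
u_2(T vs B,X) = 9
max payoff 9 at {T}

argmax u_2 = {T}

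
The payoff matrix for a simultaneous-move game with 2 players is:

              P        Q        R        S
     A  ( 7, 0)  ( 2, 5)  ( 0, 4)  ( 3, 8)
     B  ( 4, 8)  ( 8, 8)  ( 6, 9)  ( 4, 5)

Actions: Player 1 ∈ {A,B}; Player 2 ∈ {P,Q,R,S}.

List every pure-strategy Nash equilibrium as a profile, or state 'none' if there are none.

PSNE = {(B,R)}

(A,P): not NE [P2→S gives 8>0]
(A,Q): not NE [P1→B gives 8>2; P2→S gives 8>5]
(A,R): not NE [P1→B gives 6>0; P2→S gives 8>4]
(A,S): not NE [P1→B gives 4>3]
(B,P): not NE [P1→A gives 7>4; P2→R gives 9>8]
(B,Q): not NE [P2→R gives 9>8]
(B,R): NE
(B,S): not NE [P2→R gives 9>5]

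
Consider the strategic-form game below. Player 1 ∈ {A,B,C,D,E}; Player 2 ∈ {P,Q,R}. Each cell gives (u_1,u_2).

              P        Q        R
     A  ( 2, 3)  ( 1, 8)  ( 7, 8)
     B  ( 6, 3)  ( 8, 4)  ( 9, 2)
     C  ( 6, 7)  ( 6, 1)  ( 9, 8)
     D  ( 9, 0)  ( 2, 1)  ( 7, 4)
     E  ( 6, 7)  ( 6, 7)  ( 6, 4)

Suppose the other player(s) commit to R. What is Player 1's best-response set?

P1 best: {B,C}

u_1(A vs R) = 7
u_1(B vs R) = 9
u_1(C vs R) = 9
u_1(D vs R) = 7
u_1(E vs R) = 6
max payoff 9 at {B,C}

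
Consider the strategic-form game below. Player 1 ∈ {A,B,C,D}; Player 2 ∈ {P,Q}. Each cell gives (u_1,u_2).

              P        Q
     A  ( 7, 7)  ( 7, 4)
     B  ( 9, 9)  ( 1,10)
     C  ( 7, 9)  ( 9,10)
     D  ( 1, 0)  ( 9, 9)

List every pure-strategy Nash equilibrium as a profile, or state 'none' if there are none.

(A,P): not NE [P1→B gives 9>7]
(A,Q): not NE [P1→D gives 9>7; P2→P gives 7>4]
(B,P): not NE [P2→Q gives 10>9]
(B,Q): not NE [P1→D gives 9>1]
(C,P): not NE [P1→B gives 9>7; P2→Q gives 10>9]
(C,Q): NE
(D,P): not NE [P1→B gives 9>1; P2→Q gives 9>0]
(D,Q): NE

PSNE = {(C,Q), (D,Q)}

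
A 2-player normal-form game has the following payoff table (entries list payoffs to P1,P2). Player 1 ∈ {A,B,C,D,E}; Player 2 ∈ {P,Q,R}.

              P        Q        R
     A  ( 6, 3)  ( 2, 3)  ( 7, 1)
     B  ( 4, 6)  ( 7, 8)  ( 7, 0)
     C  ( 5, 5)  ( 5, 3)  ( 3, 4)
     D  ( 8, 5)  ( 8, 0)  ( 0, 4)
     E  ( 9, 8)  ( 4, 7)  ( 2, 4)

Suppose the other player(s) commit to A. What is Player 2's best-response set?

P2 best: {P,Q}

u_2(P vs A) = 3
u_2(Q vs A) = 3
u_2(R vs A) = 1
max payoff 3 at {P,Q}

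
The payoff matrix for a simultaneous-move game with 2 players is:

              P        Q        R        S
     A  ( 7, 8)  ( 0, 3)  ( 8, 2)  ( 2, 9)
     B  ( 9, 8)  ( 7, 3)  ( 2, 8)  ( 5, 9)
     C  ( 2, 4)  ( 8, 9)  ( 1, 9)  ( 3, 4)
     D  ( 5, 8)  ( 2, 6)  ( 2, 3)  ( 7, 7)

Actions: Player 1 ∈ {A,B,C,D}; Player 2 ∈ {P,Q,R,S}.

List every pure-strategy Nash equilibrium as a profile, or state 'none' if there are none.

(A,P): not NE [P1→B gives 9>7; P2→S gives 9>8]
(A,Q): not NE [P1→C gives 8>0; P2→S gives 9>3]
(A,R): not NE [P2→S gives 9>2]
(A,S): not NE [P1→D gives 7>2]
(B,P): not NE [P2→S gives 9>8]
(B,Q): not NE [P1→C gives 8>7; P2→S gives 9>3]
(B,R): not NE [P1→A gives 8>2; P2→S gives 9>8]
(B,S): not NE [P1→D gives 7>5]
(C,P): not NE [P1→B gives 9>2; P2→R gives 9>4]
(C,Q): NE
(C,R): not NE [P1→A gives 8>1]
(C,S): not NE [P1→D gives 7>3; P2→R gives 9>4]
(D,P): not NE [P1→B gives 9>5]
(D,Q): not NE [P1→C gives 8>2; P2→P gives 8>6]
(D,R): not NE [P1→A gives 8>2; P2→P gives 8>3]
(D,S): not NE [P2→P gives 8>7]

PSNE = {(C,Q)}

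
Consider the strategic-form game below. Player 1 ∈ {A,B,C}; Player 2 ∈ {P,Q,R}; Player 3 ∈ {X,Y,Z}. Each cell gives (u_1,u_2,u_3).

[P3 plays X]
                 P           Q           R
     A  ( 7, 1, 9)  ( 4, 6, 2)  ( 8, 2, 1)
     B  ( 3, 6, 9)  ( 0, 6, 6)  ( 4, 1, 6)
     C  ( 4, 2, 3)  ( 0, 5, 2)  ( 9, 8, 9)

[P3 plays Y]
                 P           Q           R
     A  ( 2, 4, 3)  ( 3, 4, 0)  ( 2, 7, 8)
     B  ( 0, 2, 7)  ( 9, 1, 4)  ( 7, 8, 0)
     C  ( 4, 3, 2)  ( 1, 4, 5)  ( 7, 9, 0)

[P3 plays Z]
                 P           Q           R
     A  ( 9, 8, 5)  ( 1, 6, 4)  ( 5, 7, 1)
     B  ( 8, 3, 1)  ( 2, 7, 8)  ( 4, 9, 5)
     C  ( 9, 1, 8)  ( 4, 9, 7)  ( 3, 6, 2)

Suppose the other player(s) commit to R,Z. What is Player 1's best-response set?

u_1(A vs R,Z) = 5
u_1(B vs R,Z) = 4
u_1(C vs R,Z) = 3
max payoff 5 at {A}

P1 best: {A}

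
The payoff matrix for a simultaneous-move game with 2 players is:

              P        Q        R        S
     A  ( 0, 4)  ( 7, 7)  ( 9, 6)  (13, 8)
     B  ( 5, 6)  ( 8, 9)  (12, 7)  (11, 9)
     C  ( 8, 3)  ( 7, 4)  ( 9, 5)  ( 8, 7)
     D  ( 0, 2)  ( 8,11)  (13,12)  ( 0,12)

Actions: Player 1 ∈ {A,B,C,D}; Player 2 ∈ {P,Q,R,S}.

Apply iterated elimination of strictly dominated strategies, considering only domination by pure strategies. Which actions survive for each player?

P2 drop P (Q beats it: A:7>4 B:9>6 C:4>3 D:11>2)
P1 drop C (B beats it: Q:8>7 R:12>9 S:11>8)
P1→{A,B,D} P2→{Q,R,S}

Survivors P1:{A,B,D} P2:{Q,R,S}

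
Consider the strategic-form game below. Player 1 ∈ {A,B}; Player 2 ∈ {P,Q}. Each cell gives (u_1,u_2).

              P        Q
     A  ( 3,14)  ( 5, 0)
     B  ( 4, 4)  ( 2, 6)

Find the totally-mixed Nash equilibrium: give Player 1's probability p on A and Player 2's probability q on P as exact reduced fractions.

P1 mixes 1/8 on A; P2 mixes 3/4 on P

P1 indiff ⇒ q·3+(1-q)·5 = q·4+(1-q)·2 ⇒ q(-1) = (1-q)(-3) ⇒ q = 3/4
P2 indiff ⇒ p·14+(1-p)·4 = p·0+(1-p)·6 ⇒ p(14) = (1-p)(2) ⇒ p = 1/8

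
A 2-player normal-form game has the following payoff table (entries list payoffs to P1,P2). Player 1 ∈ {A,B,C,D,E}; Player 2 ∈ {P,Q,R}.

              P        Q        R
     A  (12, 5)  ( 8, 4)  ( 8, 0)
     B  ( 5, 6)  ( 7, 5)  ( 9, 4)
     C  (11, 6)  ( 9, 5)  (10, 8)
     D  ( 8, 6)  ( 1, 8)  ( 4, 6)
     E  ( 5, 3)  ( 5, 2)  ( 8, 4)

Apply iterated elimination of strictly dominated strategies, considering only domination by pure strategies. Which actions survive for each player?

P1 drop B (C beats it: P:11>5 Q:9>7 R:10>9)
P1 drop D (A beats it: P:12>8 Q:8>1 R:8>4)
P1 drop E (C beats it: P:11>5 Q:9>5 R:10>8)
P2 drop Q (P beats it: A:5>4 C:6>5)
P1→{A,C} P2→{P,R}

IESDS → P1:{A,C} P2:{P,R}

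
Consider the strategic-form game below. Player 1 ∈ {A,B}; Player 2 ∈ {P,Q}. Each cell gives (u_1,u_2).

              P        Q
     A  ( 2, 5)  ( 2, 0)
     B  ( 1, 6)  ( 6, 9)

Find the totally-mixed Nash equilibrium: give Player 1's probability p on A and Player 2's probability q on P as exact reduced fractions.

P1 mixes 3/8 on A; P2 mixes 4/5 on P

P1 indiff ⇒ q·2+(1-q)·2 = q·1+(1-q)·6 ⇒ q(1) = (1-q)(4) ⇒ q = 4/5
P2 indiff ⇒ p·5+(1-p)·6 = p·0+(1-p)·9 ⇒ p(5) = (1-p)(3) ⇒ p = 3/8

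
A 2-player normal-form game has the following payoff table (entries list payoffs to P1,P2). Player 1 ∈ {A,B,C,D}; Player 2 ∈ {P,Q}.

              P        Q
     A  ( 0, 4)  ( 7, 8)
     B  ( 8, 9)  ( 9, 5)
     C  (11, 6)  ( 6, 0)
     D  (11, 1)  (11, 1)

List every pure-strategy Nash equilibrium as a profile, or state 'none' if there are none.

(A,P): not NE [P1→D gives 11>0; P2→Q gives 8>4]
(A,Q): not NE [P1→D gives 11>7]
(B,P): not NE [P1→D gives 11>8]
(B,Q): not NE [P1→D gives 11>9; P2→P gives 9>5]
(C,P): NE
(C,Q): not NE [P1→D gives 11>6; P2→P gives 6>0]
(D,P): NE
(D,Q): NE

Nash profiles: (C,P), (D,P), (D,Q)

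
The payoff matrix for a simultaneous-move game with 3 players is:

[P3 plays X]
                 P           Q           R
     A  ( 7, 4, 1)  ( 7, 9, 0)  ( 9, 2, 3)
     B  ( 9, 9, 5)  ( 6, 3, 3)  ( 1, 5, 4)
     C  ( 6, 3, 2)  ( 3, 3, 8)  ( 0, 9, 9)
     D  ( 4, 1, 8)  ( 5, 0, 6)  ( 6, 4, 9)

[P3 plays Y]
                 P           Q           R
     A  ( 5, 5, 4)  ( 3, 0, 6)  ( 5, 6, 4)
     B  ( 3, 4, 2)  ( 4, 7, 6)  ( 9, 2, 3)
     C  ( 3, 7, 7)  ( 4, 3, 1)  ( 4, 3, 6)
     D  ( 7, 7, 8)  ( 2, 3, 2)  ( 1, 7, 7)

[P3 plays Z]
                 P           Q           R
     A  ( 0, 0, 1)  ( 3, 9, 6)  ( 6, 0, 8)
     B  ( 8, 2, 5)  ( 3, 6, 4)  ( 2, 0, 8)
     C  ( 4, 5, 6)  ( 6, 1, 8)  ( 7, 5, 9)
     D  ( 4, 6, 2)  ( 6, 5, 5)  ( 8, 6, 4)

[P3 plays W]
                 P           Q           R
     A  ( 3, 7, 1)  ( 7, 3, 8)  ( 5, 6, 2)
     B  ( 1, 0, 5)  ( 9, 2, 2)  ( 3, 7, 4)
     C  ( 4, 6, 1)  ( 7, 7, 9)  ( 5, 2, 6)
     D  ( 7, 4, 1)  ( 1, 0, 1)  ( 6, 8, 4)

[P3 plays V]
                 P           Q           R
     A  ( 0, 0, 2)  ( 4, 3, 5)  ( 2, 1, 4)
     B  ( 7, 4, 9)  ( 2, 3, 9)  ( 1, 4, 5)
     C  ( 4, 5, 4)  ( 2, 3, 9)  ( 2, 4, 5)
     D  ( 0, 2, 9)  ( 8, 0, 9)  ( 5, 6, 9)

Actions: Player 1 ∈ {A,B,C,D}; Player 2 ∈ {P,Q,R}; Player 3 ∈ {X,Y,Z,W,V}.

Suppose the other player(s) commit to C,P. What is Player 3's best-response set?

u_3(X vs C,P) = 2
u_3(Y vs C,P) = 7
u_3(Z vs C,P) = 6
u_3(W vs C,P) = 1
u_3(V vs C,P) = 4
max payoff 7 at {Y}

argmax u_3 = {Y}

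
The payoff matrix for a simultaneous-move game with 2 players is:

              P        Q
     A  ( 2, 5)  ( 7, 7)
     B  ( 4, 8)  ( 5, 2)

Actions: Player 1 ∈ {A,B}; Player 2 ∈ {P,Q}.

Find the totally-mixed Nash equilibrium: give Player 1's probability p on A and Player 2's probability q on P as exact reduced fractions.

P1 indiff ⇒ q·2+(1-q)·7 = q·4+(1-q)·5 ⇒ q(-2) = (1-q)(-2) ⇒ q = 1/2
P2 indiff ⇒ p·5+(1-p)·8 = p·7+(1-p)·2 ⇒ p(-2) = (1-p)(-6) ⇒ p = 3/4

(p,q) = (3/4, 1/2)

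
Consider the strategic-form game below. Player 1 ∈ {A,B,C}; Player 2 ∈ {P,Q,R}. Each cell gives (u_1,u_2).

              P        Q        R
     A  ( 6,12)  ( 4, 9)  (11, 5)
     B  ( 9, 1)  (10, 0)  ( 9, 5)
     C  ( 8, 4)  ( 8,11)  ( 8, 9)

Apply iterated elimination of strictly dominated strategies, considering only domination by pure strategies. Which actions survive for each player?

P1 drop C (B beats it: P:9>8 Q:10>8 R:9>8)
P2 drop Q (P beats it: A:12>9 B:1>0)
P1→{A,B} P2→{P,R}

Remaining: P1:{A,B} P2:{P,R}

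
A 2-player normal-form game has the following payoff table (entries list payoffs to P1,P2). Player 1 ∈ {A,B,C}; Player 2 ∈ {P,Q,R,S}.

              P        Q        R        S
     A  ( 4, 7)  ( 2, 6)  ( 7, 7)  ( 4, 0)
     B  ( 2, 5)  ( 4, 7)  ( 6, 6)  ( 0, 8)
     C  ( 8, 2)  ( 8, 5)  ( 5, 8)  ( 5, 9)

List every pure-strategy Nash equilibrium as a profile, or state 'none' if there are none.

(A,P): not NE [P1→C gives 8>4]
(A,Q): not NE [P1→C gives 8>2; P2→R gives 7>6]
(A,R): NE
(A,S): not NE [P1→C gives 5>4; P2→R gives 7>0]
(B,P): not NE [P1→C gives 8>2; P2→S gives 8>5]
(B,Q): not NE [P1→C gives 8>4; P2→S gives 8>7]
(B,R): not NE [P1→A gives 7>6; P2→S gives 8>6]
(B,S): not NE [P1→C gives 5>0]
(C,P): not NE [P2→S gives 9>2]
(C,Q): not NE [P2→S gives 9>5]
(C,R): not NE [P1→A gives 7>5; P2→S gives 9>8]
(C,S): NE

PSNE = {(A,R), (C,S)}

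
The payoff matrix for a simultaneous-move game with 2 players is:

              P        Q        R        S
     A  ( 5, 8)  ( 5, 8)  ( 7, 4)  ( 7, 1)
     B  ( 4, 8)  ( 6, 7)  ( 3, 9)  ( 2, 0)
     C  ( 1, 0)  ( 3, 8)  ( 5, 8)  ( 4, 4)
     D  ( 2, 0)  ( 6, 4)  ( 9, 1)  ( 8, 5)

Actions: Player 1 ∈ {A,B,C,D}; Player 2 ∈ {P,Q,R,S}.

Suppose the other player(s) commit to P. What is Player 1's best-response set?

u_1(A vs P) = 5
u_1(B vs P) = 4
u_1(C vs P) = 1
u_1(D vs P) = 2
max payoff 5 at {A}

BR_1 = {A}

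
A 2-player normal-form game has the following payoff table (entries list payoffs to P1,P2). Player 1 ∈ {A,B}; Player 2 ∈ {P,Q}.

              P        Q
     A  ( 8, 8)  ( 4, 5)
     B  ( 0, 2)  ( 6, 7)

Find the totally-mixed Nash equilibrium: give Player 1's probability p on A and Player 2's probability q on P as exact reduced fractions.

P1 indiff ⇒ q·8+(1-q)·4 = q·0+(1-q)·6 ⇒ q(8) = (1-q)(2) ⇒ q = 1/5
P2 indiff ⇒ p·8+(1-p)·2 = p·5+(1-p)·7 ⇒ p(3) = (1-p)(5) ⇒ p = 5/8

p=5/8, q=1/5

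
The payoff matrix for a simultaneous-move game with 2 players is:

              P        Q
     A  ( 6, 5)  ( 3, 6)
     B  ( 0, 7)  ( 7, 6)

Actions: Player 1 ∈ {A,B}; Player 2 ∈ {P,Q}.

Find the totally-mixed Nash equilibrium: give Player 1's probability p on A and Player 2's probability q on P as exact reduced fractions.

P1 mixes 1/2 on A; P2 mixes 2/5 on P

P1 indiff ⇒ q·6+(1-q)·3 = q·0+(1-q)·7 ⇒ q(6) = (1-q)(4) ⇒ q = 2/5
P2 indiff ⇒ p·5+(1-p)·7 = p·6+(1-p)·6 ⇒ p(-1) = (1-p)(-1) ⇒ p = 1/2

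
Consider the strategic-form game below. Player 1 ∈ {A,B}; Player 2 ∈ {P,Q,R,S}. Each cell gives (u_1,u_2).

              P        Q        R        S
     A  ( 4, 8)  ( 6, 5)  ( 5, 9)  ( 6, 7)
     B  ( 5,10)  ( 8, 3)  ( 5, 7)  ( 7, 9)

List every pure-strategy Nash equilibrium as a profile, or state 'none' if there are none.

PSNE = {(A,R), (B,P)}

(A,P): not NE [P1→B gives 5>4; P2→R gives 9>8]
(A,Q): not NE [P1→B gives 8>6; P2→R gives 9>5]
(A,R): NE
(A,S): not NE [P1→B gives 7>6; P2→R gives 9>7]
(B,P): NE
(B,Q): not NE [P2→P gives 10>3]
(B,R): not NE [P2→P gives 10>7]
(B,S): not NE [P2→P gives 10>9]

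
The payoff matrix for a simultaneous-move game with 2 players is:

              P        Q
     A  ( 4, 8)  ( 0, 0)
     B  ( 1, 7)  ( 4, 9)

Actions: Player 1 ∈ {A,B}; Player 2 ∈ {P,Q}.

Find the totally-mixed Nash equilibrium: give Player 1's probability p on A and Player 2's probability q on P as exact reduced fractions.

P1 indiff ⇒ q·4+(1-q)·0 = q·1+(1-q)·4 ⇒ q(3) = (1-q)(4) ⇒ q = 4/7
P2 indiff ⇒ p·8+(1-p)·7 = p·0+(1-p)·9 ⇒ p(8) = (1-p)(2) ⇒ p = 1/5

P1 mixes 1/5 on A; P2 mixes 4/7 on P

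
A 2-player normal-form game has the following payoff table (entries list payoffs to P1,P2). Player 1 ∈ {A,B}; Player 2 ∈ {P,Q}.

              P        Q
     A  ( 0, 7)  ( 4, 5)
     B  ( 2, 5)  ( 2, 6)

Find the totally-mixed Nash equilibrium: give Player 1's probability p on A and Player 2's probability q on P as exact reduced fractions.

P1 indiff ⇒ q·0+(1-q)·4 = q·2+(1-q)·2 ⇒ q(-2) = (1-q)(-2) ⇒ q = 1/2
P2 indiff ⇒ p·7+(1-p)·5 = p·5+(1-p)·6 ⇒ p(2) = (1-p)(1) ⇒ p = 1/3

p=1/3, q=1/2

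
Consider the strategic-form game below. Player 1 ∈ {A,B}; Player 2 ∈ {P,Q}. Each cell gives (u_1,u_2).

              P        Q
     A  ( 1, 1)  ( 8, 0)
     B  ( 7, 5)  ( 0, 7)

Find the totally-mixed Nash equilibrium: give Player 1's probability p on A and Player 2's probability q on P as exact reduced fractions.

P1 mixes 2/3 on A; P2 mixes 4/7 on P

P1 indiff ⇒ q·1+(1-q)·8 = q·7+(1-q)·0 ⇒ q(-6) = (1-q)(-8) ⇒ q = 4/7
P2 indiff ⇒ p·1+(1-p)·5 = p·0+(1-p)·7 ⇒ p(1) = (1-p)(2) ⇒ p = 2/3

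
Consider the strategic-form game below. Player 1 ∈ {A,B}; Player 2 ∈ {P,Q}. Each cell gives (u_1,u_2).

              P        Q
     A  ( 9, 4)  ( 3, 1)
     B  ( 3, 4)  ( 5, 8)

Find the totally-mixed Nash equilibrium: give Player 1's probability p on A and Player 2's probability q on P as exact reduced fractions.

p=4/7, q=1/4

P1 indiff ⇒ q·9+(1-q)·3 = q·3+(1-q)·5 ⇒ q(6) = (1-q)(2) ⇒ q = 1/4
P2 indiff ⇒ p·4+(1-p)·4 = p·1+(1-p)·8 ⇒ p(3) = (1-p)(4) ⇒ p = 4/7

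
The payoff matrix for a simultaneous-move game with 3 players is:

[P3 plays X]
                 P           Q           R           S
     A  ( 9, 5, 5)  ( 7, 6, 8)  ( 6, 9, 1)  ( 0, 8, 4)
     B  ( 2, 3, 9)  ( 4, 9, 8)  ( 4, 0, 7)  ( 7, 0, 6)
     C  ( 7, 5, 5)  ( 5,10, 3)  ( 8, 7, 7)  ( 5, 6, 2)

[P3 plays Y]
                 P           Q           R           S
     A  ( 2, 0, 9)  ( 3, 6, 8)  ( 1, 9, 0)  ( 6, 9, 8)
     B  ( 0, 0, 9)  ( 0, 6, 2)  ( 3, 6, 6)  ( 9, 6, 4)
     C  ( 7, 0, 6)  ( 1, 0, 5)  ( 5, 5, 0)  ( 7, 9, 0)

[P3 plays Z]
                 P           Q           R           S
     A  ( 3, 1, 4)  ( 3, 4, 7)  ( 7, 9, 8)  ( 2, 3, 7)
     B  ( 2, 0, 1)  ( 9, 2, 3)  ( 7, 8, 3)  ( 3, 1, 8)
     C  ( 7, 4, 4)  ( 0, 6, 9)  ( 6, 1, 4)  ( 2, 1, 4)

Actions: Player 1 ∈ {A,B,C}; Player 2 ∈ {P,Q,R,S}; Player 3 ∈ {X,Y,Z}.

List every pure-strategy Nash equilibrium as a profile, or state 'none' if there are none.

PSNE = {(A,R,Z)}

(A,P,X): not NE [P2→R gives 9>5; P3→Y gives 9>5]
(A,P,Y): not NE [P1→C gives 7>2; P2→S gives 9>0]
(A,P,Z): not NE [P1→C gives 7>3; P2→R gives 9>1; P3→Y gives 9>4]
(A,Q,X): not NE [P2→R gives 9>6]
(A,Q,Y): not NE [P2→S gives 9>6]
(A,Q,Z): not NE [P1→B gives 9>3; P2→R gives 9>4; P3→Y gives 8>7]
(A,R,X): not NE [P1→C gives 8>6; P3→Z gives 8>1]
(A,R,Y): not NE [P1→C gives 5>1; P3→Z gives 8>0]
(A,R,Z): NE
(A,S,X): not NE [P1→B gives 7>0; P2→R gives 9>8; P3→Y gives 8>4]
(A,S,Y): not NE [P1→B gives 9>6]
(A,S,Z): not NE [P1→B gives 3>2; P2→R gives 9>3; P3→Y gives 8>7]
(B,P,X): not NE [P1→A gives 9>2; P2→Q gives 9>3]
(B,P,Y): not NE [P1→C gives 7>0; P2→S gives 6>0]
(B,P,Z): not NE [P1→C gives 7>2; P2→R gives 8>0; P3→Y gives 9>1]
(B,Q,X): not NE [P1→A gives 7>4]
(B,Q,Y): not NE [P1→A gives 3>0; P3→X gives 8>2]
(B,Q,Z): not NE [P2→R gives 8>2; P3→X gives 8>3]
(B,R,X): not NE [P1→C gives 8>4; P2→Q gives 9>0]
(B,R,Y): not NE [P1→C gives 5>3; P3→X gives 7>6]
(B,R,Z): not NE [P3→X gives 7>3]
(B,S,X): not NE [P2→Q gives 9>0; P3→Z gives 8>6]
(B,S,Y): not NE [P3→Z gives 8>4]
(B,S,Z): not NE [P2→R gives 8>1]
(C,P,X): not NE [P1→A gives 9>7; P2→Q gives 10>5; P3→Y gives 6>5]
(C,P,Y): not NE [P2→S gives 9>0]
(C,P,Z): not NE [P2→Q gives 6>4; P3→Y gives 6>4]
(C,Q,X): not NE [P1→A gives 7>5; P3→Z gives 9>3]
(C,Q,Y): not NE [P1→A gives 3>1; P2→S gives 9>0; P3→Z gives 9>5]
(C,Q,Z): not NE [P1→B gives 9>0]
(C,R,X): not NE [P2→Q gives 10>7]
(C,R,Y): not NE [P2→S gives 9>5; P3→X gives 7>0]
(C,R,Z): not NE [P1→B gives 7>6; P2→Q gives 6>1; P3→X gives 7>4]
(C,S,X): not NE [P1→B gives 7>5; P2→Q gives 10>6; P3→Z gives 4>2]
(C,S,Y): not NE [P1→B gives 9>7; P3→Z gives 4>0]
(C,S,Z): not NE [P1→B gives 3>2; P2→Q gives 6>1]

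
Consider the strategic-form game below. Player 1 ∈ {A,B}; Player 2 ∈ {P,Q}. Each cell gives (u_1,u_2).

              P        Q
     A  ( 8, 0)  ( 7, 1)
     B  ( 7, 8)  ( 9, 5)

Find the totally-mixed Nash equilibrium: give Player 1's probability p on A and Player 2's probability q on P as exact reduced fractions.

P1 mixes 3/4 on A; P2 mixes 2/3 on P

P1 indiff ⇒ q·8+(1-q)·7 = q·7+(1-q)·9 ⇒ q(1) = (1-q)(2) ⇒ q = 2/3
P2 indiff ⇒ p·0+(1-p)·8 = p·1+(1-p)·5 ⇒ p(-1) = (1-p)(-3) ⇒ p = 3/4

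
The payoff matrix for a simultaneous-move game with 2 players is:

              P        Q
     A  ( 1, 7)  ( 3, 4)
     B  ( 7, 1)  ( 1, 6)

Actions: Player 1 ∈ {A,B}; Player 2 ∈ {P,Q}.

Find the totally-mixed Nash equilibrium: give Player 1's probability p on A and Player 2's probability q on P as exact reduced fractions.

P1 indiff ⇒ q·1+(1-q)·3 = q·7+(1-q)·1 ⇒ q(-6) = (1-q)(-2) ⇒ q = 1/4
P2 indiff ⇒ p·7+(1-p)·1 = p·4+(1-p)·6 ⇒ p(3) = (1-p)(5) ⇒ p = 5/8

p=5/8, q=1/4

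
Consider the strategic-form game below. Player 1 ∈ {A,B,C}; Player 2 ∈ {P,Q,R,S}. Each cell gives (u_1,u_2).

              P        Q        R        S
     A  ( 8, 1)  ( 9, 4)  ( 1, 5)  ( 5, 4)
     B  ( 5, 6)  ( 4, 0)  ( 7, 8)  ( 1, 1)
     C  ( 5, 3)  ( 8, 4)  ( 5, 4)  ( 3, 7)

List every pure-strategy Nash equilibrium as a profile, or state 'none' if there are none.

PSNE = {(B,R)}

(A,P): not NE [P2→R gives 5>1]
(A,Q): not NE [P2→R gives 5>4]
(A,R): not NE [P1→B gives 7>1]
(A,S): not NE [P2→R gives 5>4]
(B,P): not NE [P1→A gives 8>5; P2→R gives 8>6]
(B,Q): not NE [P1→A gives 9>4; P2→R gives 8>0]
(B,R): NE
(B,S): not NE [P1→A gives 5>1; P2→R gives 8>1]
(C,P): not NE [P1→A gives 8>5; P2→S gives 7>3]
(C,Q): not NE [P1→A gives 9>8; P2→S gives 7>4]
(C,R): not NE [P1→B gives 7>5; P2→S gives 7>4]
(C,S): not NE [P1→A gives 5>3]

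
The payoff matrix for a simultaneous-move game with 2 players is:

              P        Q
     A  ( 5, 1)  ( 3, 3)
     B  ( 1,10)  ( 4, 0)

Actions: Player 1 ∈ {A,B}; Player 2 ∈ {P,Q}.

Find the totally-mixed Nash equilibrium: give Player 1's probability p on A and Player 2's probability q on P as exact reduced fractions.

P1 indiff ⇒ q·5+(1-q)·3 = q·1+(1-q)·4 ⇒ q(4) = (1-q)(1) ⇒ q = 1/5
P2 indiff ⇒ p·1+(1-p)·10 = p·3+(1-p)·0 ⇒ p(-2) = (1-p)(-10) ⇒ p = 5/6

(p,q) = (5/6, 1/5)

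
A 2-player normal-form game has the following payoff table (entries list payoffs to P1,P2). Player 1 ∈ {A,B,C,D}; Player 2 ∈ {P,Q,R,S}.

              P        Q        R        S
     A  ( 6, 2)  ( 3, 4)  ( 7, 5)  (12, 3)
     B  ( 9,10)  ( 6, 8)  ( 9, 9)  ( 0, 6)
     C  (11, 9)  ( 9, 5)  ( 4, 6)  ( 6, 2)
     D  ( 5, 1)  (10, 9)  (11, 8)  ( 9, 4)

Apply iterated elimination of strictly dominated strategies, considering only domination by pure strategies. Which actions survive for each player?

P2 drop S (Q beats it: A:4>3 B:8>6 C:5>2 D:9>4)
P1 drop A (B beats it: P:9>6 Q:6>3 R:9>7)
P1→{B,C,D} P2→{P,Q,R}

Survivors P1:{B,C,D} P2:{P,Q,R}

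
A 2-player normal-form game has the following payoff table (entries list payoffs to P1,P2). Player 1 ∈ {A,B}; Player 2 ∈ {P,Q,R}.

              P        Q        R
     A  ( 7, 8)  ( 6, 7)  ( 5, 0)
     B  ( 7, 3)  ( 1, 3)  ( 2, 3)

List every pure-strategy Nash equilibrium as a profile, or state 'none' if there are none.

(A,P): NE
(A,Q): not NE [P2→P gives 8>7]
(A,R): not NE [P2→P gives 8>0]
(B,P): NE
(B,Q): not NE [P1→A gives 6>1]
(B,R): not NE [P1→A gives 5>2]

NE set: (A,P), (B,P)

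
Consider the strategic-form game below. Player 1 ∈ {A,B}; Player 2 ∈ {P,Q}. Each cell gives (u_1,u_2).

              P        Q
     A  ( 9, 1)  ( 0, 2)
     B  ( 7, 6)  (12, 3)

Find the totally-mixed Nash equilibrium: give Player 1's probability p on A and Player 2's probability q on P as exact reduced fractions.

P1 indiff ⇒ q·9+(1-q)·0 = q·7+(1-q)·12 ⇒ q(2) = (1-q)(12) ⇒ q = 6/7
P2 indiff ⇒ p·1+(1-p)·6 = p·2+(1-p)·3 ⇒ p(-1) = (1-p)(-3) ⇒ p = 3/4

(p,q) = (3/4, 6/7)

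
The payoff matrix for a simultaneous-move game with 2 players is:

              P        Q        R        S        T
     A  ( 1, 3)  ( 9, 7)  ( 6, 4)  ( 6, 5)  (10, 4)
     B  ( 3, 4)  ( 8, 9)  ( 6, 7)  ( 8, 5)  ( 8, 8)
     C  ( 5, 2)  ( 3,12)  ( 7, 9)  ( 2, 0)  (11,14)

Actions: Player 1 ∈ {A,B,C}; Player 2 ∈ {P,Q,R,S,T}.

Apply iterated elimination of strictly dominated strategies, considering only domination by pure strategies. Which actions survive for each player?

Survivors P1:{A,C} P2:{Q,T}

P2 drop P (Q beats it: A:7>3 B:9>4 C:12>2)
P2 drop R (Q beats it: A:7>4 B:9>7 C:12>9)
P2 drop S (Q beats it: A:7>5 B:9>5 C:12>0)
P1 drop B (A beats it: Q:9>8 T:10>8)
P1→{A,C} P2→{Q,T}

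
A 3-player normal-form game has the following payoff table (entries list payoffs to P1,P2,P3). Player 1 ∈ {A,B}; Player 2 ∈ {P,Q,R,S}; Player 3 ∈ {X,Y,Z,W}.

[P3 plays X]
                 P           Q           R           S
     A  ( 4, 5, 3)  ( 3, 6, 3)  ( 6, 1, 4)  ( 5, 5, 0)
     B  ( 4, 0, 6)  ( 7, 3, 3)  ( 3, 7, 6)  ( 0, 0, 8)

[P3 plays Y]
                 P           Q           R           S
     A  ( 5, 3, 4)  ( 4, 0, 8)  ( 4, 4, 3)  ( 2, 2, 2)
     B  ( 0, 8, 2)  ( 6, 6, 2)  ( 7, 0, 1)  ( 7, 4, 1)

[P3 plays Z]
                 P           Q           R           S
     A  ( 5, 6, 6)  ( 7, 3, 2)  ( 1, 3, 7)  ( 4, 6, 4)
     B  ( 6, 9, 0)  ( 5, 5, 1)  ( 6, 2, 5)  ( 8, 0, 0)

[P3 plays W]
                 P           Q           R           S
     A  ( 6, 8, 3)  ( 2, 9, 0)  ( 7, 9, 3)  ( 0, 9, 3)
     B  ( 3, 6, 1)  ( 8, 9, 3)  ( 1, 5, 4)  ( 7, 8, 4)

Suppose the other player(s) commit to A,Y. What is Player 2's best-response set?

u_2(P vs A,Y) = 3
u_2(Q vs A,Y) = 0
u_2(R vs A,Y) = 4
u_2(S vs A,Y) = 2
max payoff 4 at {R}

argmax u_2 = {R}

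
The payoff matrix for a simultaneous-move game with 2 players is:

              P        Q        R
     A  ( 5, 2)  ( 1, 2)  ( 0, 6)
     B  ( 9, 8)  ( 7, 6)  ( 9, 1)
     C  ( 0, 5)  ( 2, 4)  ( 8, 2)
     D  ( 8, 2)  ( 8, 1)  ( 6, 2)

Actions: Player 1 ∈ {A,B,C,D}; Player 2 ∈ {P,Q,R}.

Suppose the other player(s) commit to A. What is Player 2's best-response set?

u_2(P vs A) = 2
u_2(Q vs A) = 2
u_2(R vs A) = 6
max payoff 6 at {R}

BR_2 = {R}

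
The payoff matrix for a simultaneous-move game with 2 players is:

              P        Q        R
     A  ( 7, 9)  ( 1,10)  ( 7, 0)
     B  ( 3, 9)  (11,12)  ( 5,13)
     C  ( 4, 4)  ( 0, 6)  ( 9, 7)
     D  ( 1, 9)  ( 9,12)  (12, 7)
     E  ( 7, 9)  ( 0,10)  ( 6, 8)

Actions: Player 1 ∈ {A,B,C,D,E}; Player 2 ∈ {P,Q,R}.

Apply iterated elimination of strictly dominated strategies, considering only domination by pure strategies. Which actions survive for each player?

Remaining: P1:{B,D} P2:{Q,R}

P2 drop P (Q beats it: A:10>9 B:12>9 C:6>4 D:12>9 E:10>9)
P1 drop A (D beats it: Q:9>1 R:12>7)
P1 drop C (D beats it: Q:9>0 R:12>9)
P1 drop E (D beats it: Q:9>0 R:12>6)
P1→{B,D} P2→{Q,R}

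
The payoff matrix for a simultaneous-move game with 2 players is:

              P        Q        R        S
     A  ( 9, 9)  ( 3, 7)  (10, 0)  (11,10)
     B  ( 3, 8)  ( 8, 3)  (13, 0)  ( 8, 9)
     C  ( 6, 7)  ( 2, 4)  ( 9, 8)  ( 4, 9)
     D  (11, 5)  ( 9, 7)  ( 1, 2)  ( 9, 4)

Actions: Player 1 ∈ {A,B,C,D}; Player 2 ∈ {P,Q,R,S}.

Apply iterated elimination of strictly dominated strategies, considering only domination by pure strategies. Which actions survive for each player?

P1 drop C (A beats it: P:9>6 Q:3>2 R:10>9 S:11>4)
P2 drop R (P beats it: A:9>0 B:8>0 D:5>2)
P1 drop B (D beats it: P:11>3 Q:9>8 S:9>8)
P1→{A,D} P2→{P,Q,S}

Remaining: P1:{A,D} P2:{P,Q,S}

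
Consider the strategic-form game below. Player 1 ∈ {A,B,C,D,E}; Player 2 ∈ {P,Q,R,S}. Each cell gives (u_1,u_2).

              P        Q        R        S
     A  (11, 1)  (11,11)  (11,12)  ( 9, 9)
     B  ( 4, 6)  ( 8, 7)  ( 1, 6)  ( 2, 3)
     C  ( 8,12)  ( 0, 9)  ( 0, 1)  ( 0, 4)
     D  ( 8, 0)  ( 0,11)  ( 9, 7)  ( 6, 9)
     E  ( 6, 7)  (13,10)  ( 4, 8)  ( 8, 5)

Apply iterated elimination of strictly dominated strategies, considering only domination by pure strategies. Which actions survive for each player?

IESDS → P1:{A,E} P2:{Q,R}

P1 drop B (A beats it: P:11>4 Q:11>8 R:11>1 S:9>2)
P1 drop C (A beats it: P:11>8 Q:11>0 R:11>0 S:9>0)
P1 drop D (A beats it: P:11>8 Q:11>0 R:11>9 S:9>6)
P2 drop P (Q beats it: A:11>1 E:10>7)
P2 drop S (Q beats it: A:11>9 E:10>5)
P1→{A,E} P2→{Q,R}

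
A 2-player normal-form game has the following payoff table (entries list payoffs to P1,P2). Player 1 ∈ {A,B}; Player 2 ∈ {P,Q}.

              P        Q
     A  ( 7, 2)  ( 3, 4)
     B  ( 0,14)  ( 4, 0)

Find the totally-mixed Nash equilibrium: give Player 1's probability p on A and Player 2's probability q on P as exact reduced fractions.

p=7/8, q=1/8

P1 indiff ⇒ q·7+(1-q)·3 = q·0+(1-q)·4 ⇒ q(7) = (1-q)(1) ⇒ q = 1/8
P2 indiff ⇒ p·2+(1-p)·14 = p·4+(1-p)·0 ⇒ p(-2) = (1-p)(-14) ⇒ p = 7/8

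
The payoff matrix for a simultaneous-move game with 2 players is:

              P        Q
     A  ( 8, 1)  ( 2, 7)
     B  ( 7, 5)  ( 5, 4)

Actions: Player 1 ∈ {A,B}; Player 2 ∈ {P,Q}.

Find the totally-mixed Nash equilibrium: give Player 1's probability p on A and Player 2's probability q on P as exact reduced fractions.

P1 indiff ⇒ q·8+(1-q)·2 = q·7+(1-q)·5 ⇒ q(1) = (1-q)(3) ⇒ q = 3/4
P2 indiff ⇒ p·1+(1-p)·5 = p·7+(1-p)·4 ⇒ p(-6) = (1-p)(-1) ⇒ p = 1/7

(p,q) = (1/7, 3/4)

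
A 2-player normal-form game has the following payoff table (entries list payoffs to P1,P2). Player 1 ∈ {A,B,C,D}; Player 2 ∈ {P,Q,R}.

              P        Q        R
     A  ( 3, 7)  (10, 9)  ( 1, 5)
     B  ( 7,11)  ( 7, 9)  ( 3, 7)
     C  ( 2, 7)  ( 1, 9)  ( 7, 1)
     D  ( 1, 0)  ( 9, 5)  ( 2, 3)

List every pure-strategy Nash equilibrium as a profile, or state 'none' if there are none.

Nash profiles: (A,Q), (B,P)

(A,P): not NE [P1→B gives 7>3; P2→Q gives 9>7]
(A,Q): NE
(A,R): not NE [P1→C gives 7>1; P2→Q gives 9>5]
(B,P): NE
(B,Q): not NE [P1→A gives 10>7; P2→P gives 11>9]
(B,R): not NE [P1→C gives 7>3; P2→P gives 11>7]
(C,P): not NE [P1→B gives 7>2; P2→Q gives 9>7]
(C,Q): not NE [P1→A gives 10>1]
(C,R): not NE [P2→Q gives 9>1]
(D,P): not NE [P1→B gives 7>1; P2→Q gives 5>0]
(D,Q): not NE [P1→A gives 10>9]
(D,R): not NE [P1→C gives 7>2; P2→Q gives 5>3]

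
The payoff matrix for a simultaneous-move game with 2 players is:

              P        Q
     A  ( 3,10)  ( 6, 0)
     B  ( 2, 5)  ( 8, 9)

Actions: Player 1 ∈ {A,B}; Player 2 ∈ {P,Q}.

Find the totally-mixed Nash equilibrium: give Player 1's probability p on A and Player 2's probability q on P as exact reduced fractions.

P1 indiff ⇒ q·3+(1-q)·6 = q·2+(1-q)·8 ⇒ q(1) = (1-q)(2) ⇒ q = 2/3
P2 indiff ⇒ p·10+(1-p)·5 = p·0+(1-p)·9 ⇒ p(10) = (1-p)(4) ⇒ p = 2/7

p=2/7, q=2/3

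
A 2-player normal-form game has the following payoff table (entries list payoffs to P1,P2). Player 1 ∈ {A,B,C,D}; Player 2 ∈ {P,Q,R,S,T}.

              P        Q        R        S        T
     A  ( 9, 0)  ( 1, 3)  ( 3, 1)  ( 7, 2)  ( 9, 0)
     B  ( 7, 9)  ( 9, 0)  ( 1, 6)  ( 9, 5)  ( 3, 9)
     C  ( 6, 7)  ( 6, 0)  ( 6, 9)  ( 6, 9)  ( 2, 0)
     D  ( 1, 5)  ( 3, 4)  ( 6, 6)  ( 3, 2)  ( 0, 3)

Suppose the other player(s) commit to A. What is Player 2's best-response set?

P2 best: {Q}

u_2(P vs A) = 0
u_2(Q vs A) = 3
u_2(R vs A) = 1
u_2(S vs A) = 2
u_2(T vs A) = 0
max payoff 3 at {Q}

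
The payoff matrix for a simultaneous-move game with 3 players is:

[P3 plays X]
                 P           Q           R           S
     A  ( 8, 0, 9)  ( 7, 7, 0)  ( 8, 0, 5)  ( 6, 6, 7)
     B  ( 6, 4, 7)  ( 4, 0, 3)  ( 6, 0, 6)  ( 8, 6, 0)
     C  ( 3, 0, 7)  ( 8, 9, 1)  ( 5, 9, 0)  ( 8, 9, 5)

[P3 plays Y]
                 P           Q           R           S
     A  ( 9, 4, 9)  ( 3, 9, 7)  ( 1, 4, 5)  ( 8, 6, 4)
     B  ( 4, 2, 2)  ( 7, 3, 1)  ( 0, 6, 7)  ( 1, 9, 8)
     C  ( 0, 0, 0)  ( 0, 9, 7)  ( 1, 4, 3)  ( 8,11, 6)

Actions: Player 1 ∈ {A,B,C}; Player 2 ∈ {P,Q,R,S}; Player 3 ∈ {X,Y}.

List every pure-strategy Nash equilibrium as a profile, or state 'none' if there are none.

NE set: (C,S,Y)

(A,P,X): not NE [P2→Q gives 7>0]
(A,P,Y): not NE [P2→Q gives 9>4]
(A,Q,X): not NE [P1→C gives 8>7; P3→Y gives 7>0]
(A,Q,Y): not NE [P1→B gives 7>3]
(A,R,X): not NE [P2→Q gives 7>0]
(A,R,Y): not NE [P2→Q gives 9>4]
(A,S,X): not NE [P1→C gives 8>6; P2→Q gives 7>6]
(A,S,Y): not NE [P2→Q gives 9>6; P3→X gives 7>4]
(B,P,X): not NE [P1→A gives 8>6; P2→S gives 6>4]
(B,P,Y): not NE [P1→A gives 9>4; P2→S gives 9>2; P3→X gives 7>2]
(B,Q,X): not NE [P1→C gives 8>4; P2→S gives 6>0]
(B,Q,Y): not NE [P2→S gives 9>3; P3→X gives 3>1]
(B,R,X): not NE [P1→A gives 8>6; P2→S gives 6>0; P3→Y gives 7>6]
(B,R,Y): not NE [P1→C gives 1>0; P2→S gives 9>6]
(B,S,X): not NE [P3→Y gives 8>0]
(B,S,Y): not NE [P1→C gives 8>1]
(C,P,X): not NE [P1→A gives 8>3; P2→S gives 9>0]
(C,P,Y): not NE [P1→A gives 9>0; P2→S gives 11>0; P3→X gives 7>0]
(C,Q,X): not NE [P3→Y gives 7>1]
(C,Q,Y): not NE [P1→B gives 7>0; P2→S gives 11>9]
(C,R,X): not NE [P1→A gives 8>5; P3→Y gives 3>0]
(C,R,Y): not NE [P2→S gives 11>4]
(C,S,X): not NE [P3→Y gives 6>5]
(C,S,Y): NE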